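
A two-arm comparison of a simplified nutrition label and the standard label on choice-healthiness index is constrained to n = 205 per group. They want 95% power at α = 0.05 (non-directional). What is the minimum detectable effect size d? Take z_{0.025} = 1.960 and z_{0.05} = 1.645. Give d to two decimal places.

d_min ≈ 0.36

For two independent groups of n = 205 each: d_min = (z_{α/2} + z_β)·√(2/n).
z-sum = 1.960 + 1.645 = 3.605.
d_min = 3.605 × √(2/205) = 3.605 × 0.0988 = 0.356.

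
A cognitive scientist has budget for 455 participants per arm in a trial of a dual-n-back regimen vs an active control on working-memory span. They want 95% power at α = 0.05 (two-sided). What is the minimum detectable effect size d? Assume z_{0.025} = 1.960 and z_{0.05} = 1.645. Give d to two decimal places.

For two independent groups of n = 455 each: d_min = (z_{α/2} + z_β)·√(2/n).
z-sum = 1.960 + 1.645 = 3.605.
d_min = 3.605 × √(2/455) = 3.605 × 0.0663 = 0.239.

d_min ≈ 0.24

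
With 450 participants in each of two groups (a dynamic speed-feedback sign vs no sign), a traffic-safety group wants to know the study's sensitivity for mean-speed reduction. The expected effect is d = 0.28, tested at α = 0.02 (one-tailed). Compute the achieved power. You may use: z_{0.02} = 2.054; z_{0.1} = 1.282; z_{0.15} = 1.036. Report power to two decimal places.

For two equal groups, power = Φ(d·√(n/2) − z_{α}).
d·√(n/2) = 0.28 × √(450/2) = 0.28 × 15.000 = 4.200.
z_β = 4.200 − 2.054 = 2.146.
Power = Φ(2.146) = 0.984.

power ≈ 0.98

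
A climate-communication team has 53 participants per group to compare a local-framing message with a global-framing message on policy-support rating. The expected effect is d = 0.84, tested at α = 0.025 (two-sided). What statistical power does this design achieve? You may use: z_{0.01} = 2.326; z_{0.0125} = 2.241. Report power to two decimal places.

power ≈ 0.98

For two equal groups, power = Φ(d·√(n/2) − z_{α/2}).
d·√(n/2) = 0.84 × √(53/2) = 0.84 × 5.148 = 4.324.
z_β = 4.324 − 2.241 = 2.083.
Power = Φ(2.083) = 0.981.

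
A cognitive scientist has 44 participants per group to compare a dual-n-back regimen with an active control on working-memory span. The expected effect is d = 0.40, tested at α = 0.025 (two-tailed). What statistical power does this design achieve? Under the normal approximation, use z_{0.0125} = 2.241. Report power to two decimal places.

For two equal groups, power = Φ(d·√(n/2) − z_{α/2}).
d·√(n/2) = 0.40 × √(44/2) = 0.40 × 4.690 = 1.876.
z_β = 1.876 − 2.241 = -0.365.
Power = Φ(-0.365) = 0.358.

power ≈ 0.36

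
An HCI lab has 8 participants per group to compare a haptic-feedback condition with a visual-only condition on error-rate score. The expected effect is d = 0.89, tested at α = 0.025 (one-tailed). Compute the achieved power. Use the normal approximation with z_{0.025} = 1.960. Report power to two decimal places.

power ≈ 0.43

For two equal groups, power = Φ(d·√(n/2) − z_{α}).
d·√(n/2) = 0.89 × √(8/2) = 0.89 × 2.000 = 1.780.
z_β = 1.780 − 1.960 = -0.180.
Power = Φ(-0.180) = 0.429.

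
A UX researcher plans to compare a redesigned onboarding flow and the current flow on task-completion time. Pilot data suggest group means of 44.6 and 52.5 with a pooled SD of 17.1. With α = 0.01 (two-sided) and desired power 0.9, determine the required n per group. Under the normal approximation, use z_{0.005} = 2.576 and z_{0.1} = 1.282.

Cohen's d = |M₁ − M₂| / SD_pooled = |44.6 − 52.5| / 17.1 = 7.9 / 17.1 = 0.462.
For two independent groups with equal n: n = 2·((z_{α/2} + z_β) / d)².
z_{α/2} + z_β = 2.576 + 1.282 = 3.858.
n = 2 × (3.858 / 0.462)² = 2 × 8.351² = 2 × 69.73 = 139.5.
Round up to the next whole participant.

n = 140 per group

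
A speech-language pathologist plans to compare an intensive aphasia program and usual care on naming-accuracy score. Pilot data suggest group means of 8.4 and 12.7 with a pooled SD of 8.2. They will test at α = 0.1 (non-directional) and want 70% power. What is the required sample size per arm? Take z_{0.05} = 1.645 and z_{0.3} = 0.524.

n = 35 per group

Cohen's d = |M₁ − M₂| / SD_pooled = |8.4 − 12.7| / 8.2 = 4.3 / 8.2 = 0.524.
For two independent groups with equal n: n = 2·((z_{α/2} + z_β) / d)².
z_{α/2} + z_β = 1.645 + 0.524 = 2.169.
n = 2 × (2.169 / 0.524)² = 2 × 4.139² = 2 × 17.13 = 34.3.
Round up to the next whole participant.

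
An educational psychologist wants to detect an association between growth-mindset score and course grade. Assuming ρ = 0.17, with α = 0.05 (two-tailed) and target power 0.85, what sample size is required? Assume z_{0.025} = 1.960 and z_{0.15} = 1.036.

n = 308

Fisher's z: C = ½·ln((1+r)/(1−r)) = ½·ln(1.4096) = 0.1717.
n = ((z_{α/2} + z_β)/C)² + 3.
(1.960 + 1.036) / 0.1717 = 2.996 / 0.1717 = 17.449.
n = 17.449² + 3 = 304.47 + 3 = 307.5.
Round up.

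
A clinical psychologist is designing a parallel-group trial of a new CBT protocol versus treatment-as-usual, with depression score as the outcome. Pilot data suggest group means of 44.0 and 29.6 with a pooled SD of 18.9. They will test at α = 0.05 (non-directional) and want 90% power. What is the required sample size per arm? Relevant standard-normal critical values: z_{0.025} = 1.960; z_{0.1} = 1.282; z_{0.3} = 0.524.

Cohen's d = |M₁ − M₂| / SD_pooled = |44.0 − 29.6| / 18.9 = 14.4 / 18.9 = 0.762.
For two independent groups with equal n: n = 2·((z_{α/2} + z_β) / d)².
z_{α/2} + z_β = 1.960 + 1.282 = 3.242.
n = 2 × (3.242 / 0.762)² = 2 × 4.255² = 2 × 18.10 = 36.2.
Round up to the next whole participant.

n = 37 per group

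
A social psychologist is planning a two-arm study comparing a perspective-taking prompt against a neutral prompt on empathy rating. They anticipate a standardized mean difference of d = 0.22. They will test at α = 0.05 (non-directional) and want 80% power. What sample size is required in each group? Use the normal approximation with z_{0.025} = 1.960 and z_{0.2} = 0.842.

n = 325 per group

For two independent groups with equal n: n = 2·((z_{α/2} + z_β) / d)².
z_{α/2} + z_β = 1.960 + 0.842 = 2.802.
n = 2 × (2.802 / 0.22)² = 2 × 12.736² = 2 × 162.21 = 324.4.
Round up to the next whole participant.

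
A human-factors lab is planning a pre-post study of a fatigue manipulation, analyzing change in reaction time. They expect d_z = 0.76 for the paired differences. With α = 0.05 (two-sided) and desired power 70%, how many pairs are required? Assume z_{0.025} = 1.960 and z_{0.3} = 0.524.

For a paired (one-sample on differences) test: n = ((z_{α/2} + z_β) / d)².
z_{α/2} + z_β = 1.960 + 0.524 = 2.484.
n = (2.484 / 0.76)² = 3.268² = 10.68.
Round up.

n = 11 pairs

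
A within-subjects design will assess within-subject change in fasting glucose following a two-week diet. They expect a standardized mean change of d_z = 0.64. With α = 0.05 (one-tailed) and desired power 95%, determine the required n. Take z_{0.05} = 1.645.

For a paired (one-sample on differences) test: n = ((z_{α} + z_β) / d)².
z_{α} + z_β = 1.645 + 1.645 = 3.290.
n = (3.290 / 0.64)² = 5.141² = 26.43.
Round up.

n = 27 pairs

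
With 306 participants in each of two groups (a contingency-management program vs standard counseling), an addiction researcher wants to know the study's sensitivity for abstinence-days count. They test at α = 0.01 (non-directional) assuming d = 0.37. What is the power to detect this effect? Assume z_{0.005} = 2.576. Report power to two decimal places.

power ≈ 0.98

For two equal groups, power = Φ(d·√(n/2) − z_{α/2}).
d·√(n/2) = 0.37 × √(306/2) = 0.37 × 12.369 = 4.577.
z_β = 4.577 − 2.576 = 2.001.
Power = Φ(2.001) = 0.977.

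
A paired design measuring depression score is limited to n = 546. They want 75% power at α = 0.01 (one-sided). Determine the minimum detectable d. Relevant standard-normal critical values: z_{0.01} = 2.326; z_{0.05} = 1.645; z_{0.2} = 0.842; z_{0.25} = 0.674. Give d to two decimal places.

d_min ≈ 0.13

For a single sample (or paired design) of n = 546: d_min = (z_{α} + z_β)/√n.
z-sum = 2.326 + 0.674 = 3.000.
d_min = 3.000 / √546 = 3.000 / 23.367 = 0.128.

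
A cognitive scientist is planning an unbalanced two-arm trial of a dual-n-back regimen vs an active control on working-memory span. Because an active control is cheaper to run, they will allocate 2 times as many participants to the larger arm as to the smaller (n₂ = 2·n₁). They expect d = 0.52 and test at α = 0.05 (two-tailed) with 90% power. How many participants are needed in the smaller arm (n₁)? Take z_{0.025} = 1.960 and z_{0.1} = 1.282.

With allocation ratio k = n₂/n₁ = 2, Var(x̄₁−x̄₂) = σ²(1/n₁ + 1/(k·n₁)) = σ²·(k+1)/(k·n₁).
So n₁ = (1 + 1/k)·((z_{α/2} + z_β)/d)² = 1.500 × (3.242/0.52)².
n₁ = 1.500 × 38.87 = 58.3.
Round up: n₁ = 59, giving n₂ = 2 × 59 = 118.

n₁ = 59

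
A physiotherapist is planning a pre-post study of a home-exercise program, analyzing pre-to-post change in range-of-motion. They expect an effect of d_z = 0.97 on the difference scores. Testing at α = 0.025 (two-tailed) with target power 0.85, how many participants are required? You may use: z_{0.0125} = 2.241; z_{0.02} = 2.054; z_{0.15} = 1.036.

n = 12 pairs

For a paired (one-sample on differences) test: n = ((z_{α/2} + z_β) / d)².
z_{α/2} + z_β = 2.241 + 1.036 = 3.277.
n = (3.277 / 0.97)² = 3.378² = 11.41.
Round up.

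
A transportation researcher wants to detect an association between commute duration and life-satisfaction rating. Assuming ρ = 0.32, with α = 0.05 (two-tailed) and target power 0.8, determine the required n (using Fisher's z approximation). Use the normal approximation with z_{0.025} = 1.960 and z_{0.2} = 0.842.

n = 75

Fisher's z: C = ½·ln((1+r)/(1−r)) = ½·ln(1.9412) = 0.3316.
n = ((z_{α/2} + z_β)/C)² + 3.
(1.960 + 0.842) / 0.3316 = 2.802 / 0.3316 = 8.450.
n = 8.450² + 3 = 71.40 + 3 = 74.4.
Round up.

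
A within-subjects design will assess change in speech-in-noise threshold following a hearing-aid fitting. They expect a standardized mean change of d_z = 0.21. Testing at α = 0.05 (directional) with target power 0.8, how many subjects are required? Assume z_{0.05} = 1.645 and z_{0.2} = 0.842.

For a paired (one-sample on differences) test: n = ((z_{α} + z_β) / d)².
z_{α} + z_β = 1.645 + 0.842 = 2.487.
n = (2.487 / 0.21)² = 11.843² = 140.25.
Round up.

n = 141 pairs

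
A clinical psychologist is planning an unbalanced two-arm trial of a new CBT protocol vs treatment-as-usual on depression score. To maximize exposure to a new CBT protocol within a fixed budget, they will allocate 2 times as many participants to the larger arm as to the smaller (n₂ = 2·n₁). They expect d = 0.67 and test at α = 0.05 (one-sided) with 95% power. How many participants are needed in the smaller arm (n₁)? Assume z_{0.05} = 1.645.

n₁ = 37

With allocation ratio k = n₂/n₁ = 2, Var(x̄₁−x̄₂) = σ²(1/n₁ + 1/(k·n₁)) = σ²·(k+1)/(k·n₁).
So n₁ = (1 + 1/k)·((z_{α} + z_β)/d)² = 1.500 × (3.290/0.67)².
n₁ = 1.500 × 24.11 = 36.2.
Round up: n₁ = 37, giving n₂ = 2 × 37 = 74.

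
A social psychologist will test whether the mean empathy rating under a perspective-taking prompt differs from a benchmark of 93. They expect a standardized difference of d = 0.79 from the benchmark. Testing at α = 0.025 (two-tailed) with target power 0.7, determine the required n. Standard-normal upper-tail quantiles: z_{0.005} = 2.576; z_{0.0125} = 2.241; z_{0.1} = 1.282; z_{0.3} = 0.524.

n = 13

For a one-sample test: n = ((z_{α/2} + z_β) / d)².
z_{α/2} + z_β = 2.241 + 0.524 = 2.765.
n = (2.765 / 0.79)² = 3.500² = 12.25.
Round up.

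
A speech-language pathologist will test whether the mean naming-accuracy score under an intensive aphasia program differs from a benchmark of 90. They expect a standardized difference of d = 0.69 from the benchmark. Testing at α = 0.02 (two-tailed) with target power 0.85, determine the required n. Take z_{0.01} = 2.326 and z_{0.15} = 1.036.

For a one-sample test: n = ((z_{α/2} + z_β) / d)².
z_{α/2} + z_β = 2.326 + 1.036 = 3.362.
n = (3.362 / 0.69)² = 4.872² = 23.74.
Round up.

n = 24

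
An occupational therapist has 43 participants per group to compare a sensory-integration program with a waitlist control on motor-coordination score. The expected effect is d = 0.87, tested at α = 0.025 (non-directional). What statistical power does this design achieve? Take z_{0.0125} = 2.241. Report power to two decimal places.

power ≈ 0.96

For two equal groups, power = Φ(d·√(n/2) − z_{α/2}).
d·√(n/2) = 0.87 × √(43/2) = 0.87 × 4.637 = 4.034.
z_β = 4.034 − 2.241 = 1.793.
Power = Φ(1.793) = 0.964.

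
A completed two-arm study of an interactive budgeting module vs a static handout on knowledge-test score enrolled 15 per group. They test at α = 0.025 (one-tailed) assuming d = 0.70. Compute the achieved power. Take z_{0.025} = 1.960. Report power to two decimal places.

power ≈ 0.48

For two equal groups, power = Φ(d·√(n/2) − z_{α}).
d·√(n/2) = 0.70 × √(15/2) = 0.70 × 2.739 = 1.917.
z_β = 1.917 − 1.960 = -0.043.
Power = Φ(-0.043) = 0.483.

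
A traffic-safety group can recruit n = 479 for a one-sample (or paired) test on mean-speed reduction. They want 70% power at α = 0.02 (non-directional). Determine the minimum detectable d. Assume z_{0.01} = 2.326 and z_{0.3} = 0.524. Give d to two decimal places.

For a single sample (or paired design) of n = 479: d_min = (z_{α/2} + z_β)/√n.
z-sum = 2.326 + 0.524 = 2.850.
d_min = 2.850 / √479 = 2.850 / 21.886 = 0.130.

d_min ≈ 0.13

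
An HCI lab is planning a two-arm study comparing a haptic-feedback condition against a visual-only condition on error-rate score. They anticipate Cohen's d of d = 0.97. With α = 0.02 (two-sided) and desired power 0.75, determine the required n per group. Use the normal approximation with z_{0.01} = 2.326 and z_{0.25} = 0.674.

n = 20 per group

For two independent groups with equal n: n = 2·((z_{α/2} + z_β) / d)².
z_{α/2} + z_β = 2.326 + 0.674 = 3.000.
n = 2 × (3.000 / 0.97)² = 2 × 3.093² = 2 × 9.57 = 19.1.
Round up to the next whole participant.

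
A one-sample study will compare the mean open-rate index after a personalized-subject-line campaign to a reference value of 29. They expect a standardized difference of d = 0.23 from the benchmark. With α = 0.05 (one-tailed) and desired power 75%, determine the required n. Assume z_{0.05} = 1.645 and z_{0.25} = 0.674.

For a one-sample test: n = ((z_{α} + z_β) / d)².
z_{α} + z_β = 1.645 + 0.674 = 2.319.
n = (2.319 / 0.23)² = 10.083² = 101.66.
Round up.

n = 102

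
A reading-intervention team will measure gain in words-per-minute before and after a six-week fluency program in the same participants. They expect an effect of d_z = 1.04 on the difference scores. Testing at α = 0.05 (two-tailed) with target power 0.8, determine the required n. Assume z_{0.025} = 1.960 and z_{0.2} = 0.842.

n = 8 pairs

For a paired (one-sample on differences) test: n = ((z_{α/2} + z_β) / d)².
z_{α/2} + z_β = 1.960 + 0.842 = 2.802.
n = (2.802 / 1.04)² = 2.694² = 7.26.
Round up.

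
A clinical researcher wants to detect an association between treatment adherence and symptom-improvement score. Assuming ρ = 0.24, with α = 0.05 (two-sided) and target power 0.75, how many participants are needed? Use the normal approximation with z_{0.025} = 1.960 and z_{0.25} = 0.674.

n = 119

Fisher's z: C = ½·ln((1+r)/(1−r)) = ½·ln(1.6316) = 0.2448.
n = ((z_{α/2} + z_β)/C)² + 3.
(1.960 + 0.674) / 0.2448 = 2.634 / 0.2448 = 10.760.
n = 10.760² + 3 = 115.77 + 3 = 118.8.
Round up.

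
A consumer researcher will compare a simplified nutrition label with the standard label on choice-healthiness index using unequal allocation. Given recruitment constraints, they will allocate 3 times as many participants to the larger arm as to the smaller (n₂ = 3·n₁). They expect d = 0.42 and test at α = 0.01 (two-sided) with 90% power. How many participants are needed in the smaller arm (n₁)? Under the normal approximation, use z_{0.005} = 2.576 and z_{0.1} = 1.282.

With allocation ratio k = n₂/n₁ = 3, Var(x̄₁−x̄₂) = σ²(1/n₁ + 1/(k·n₁)) = σ²·(k+1)/(k·n₁).
So n₁ = (1 + 1/k)·((z_{α/2} + z_β)/d)² = 1.333 × (3.858/0.42)².
n₁ = 1.333 × 84.38 = 112.5.
Round up: n₁ = 113, giving n₂ = 3 × 113 = 339.

n₁ = 113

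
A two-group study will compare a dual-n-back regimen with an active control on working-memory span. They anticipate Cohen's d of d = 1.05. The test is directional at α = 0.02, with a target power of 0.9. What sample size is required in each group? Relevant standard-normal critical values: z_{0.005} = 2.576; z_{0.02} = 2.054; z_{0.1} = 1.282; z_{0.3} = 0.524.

For two independent groups with equal n: n = 2·((z_{α} + z_β) / d)².
z_{α} + z_β = 2.054 + 1.282 = 3.336.
n = 2 × (3.336 / 1.05)² = 2 × 3.177² = 2 × 10.09 = 20.2.
Round up to the next whole participant.

n = 21 per group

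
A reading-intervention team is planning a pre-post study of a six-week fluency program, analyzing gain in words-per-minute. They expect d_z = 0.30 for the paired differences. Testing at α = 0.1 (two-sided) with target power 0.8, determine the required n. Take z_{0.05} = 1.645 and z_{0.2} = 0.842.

For a paired (one-sample on differences) test: n = ((z_{α/2} + z_β) / d)².
z_{α/2} + z_β = 1.645 + 0.842 = 2.487.
n = (2.487 / 0.30)² = 8.290² = 68.72.
Round up.

n = 69 pairs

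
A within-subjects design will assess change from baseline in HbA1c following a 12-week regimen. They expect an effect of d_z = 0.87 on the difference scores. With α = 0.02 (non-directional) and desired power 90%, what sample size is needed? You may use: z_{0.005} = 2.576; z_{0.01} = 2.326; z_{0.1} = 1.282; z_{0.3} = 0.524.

For a paired (one-sample on differences) test: n = ((z_{α/2} + z_β) / d)².
z_{α/2} + z_β = 2.326 + 1.282 = 3.608.
n = (3.608 / 0.87)² = 4.147² = 17.20.
Round up.

n = 18 pairs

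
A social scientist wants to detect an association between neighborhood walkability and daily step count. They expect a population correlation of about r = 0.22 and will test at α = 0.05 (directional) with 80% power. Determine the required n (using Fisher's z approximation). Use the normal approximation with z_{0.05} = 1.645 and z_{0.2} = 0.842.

Fisher's z: C = ½·ln((1+r)/(1−r)) = ½·ln(1.5641) = 0.2237.
n = ((z_{α} + z_β)/C)² + 3.
(1.645 + 0.842) / 0.2237 = 2.487 / 0.2237 = 11.118.
n = 11.118² + 3 = 123.60 + 3 = 126.6.
Round up.

n = 127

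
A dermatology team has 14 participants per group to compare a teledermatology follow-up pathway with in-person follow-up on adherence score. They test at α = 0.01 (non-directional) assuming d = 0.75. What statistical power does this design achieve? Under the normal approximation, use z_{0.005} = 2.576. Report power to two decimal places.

power ≈ 0.28

For two equal groups, power = Φ(d·√(n/2) − z_{α/2}).
d·√(n/2) = 0.75 × √(14/2) = 0.75 × 2.646 = 1.984.
z_β = 1.984 − 2.576 = -0.592.
Power = Φ(-0.592) = 0.277.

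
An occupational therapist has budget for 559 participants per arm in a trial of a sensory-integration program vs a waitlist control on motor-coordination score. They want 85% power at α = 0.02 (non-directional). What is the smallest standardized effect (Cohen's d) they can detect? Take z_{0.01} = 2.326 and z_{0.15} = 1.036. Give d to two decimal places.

d_min ≈ 0.20

For two independent groups of n = 559 each: d_min = (z_{α/2} + z_β)·√(2/n).
z-sum = 2.326 + 1.036 = 3.362.
d_min = 3.362 × √(2/559) = 3.362 × 0.0598 = 0.201.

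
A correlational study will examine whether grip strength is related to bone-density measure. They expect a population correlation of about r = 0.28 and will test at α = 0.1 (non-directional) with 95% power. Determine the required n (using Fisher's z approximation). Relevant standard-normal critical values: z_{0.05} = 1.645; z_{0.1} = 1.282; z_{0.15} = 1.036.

n = 134

Fisher's z: C = ½·ln((1+r)/(1−r)) = ½·ln(1.7778) = 0.2877.
n = ((z_{α/2} + z_β)/C)² + 3.
(1.645 + 1.645) / 0.2877 = 3.290 / 0.2877 = 11.436.
n = 11.436² + 3 = 130.77 + 3 = 133.8.
Round up.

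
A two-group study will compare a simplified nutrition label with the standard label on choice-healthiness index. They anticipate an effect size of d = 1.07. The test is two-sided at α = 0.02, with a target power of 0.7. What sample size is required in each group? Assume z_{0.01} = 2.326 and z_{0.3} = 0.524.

For two independent groups with equal n: n = 2·((z_{α/2} + z_β) / d)².
z_{α/2} + z_β = 2.326 + 0.524 = 2.850.
n = 2 × (2.850 / 1.07)² = 2 × 2.664² = 2 × 7.09 = 14.2.
Round up to the next whole participant.

n = 15 per group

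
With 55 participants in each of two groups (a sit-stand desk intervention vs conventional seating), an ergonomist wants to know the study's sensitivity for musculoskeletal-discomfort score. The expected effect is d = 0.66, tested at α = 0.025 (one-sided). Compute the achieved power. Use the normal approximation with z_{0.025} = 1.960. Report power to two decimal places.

power ≈ 0.93

For two equal groups, power = Φ(d·√(n/2) − z_{α}).
d·√(n/2) = 0.66 × √(55/2) = 0.66 × 5.244 = 3.461.
z_β = 3.461 − 1.960 = 1.501.
Power = Φ(1.501) = 0.933.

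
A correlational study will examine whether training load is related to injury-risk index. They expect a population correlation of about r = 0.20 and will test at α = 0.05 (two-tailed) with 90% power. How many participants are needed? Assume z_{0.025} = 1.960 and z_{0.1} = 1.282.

n = 259

Fisher's z: C = ½·ln((1+r)/(1−r)) = ½·ln(1.5000) = 0.2027.
n = ((z_{α/2} + z_β)/C)² + 3.
(1.960 + 1.282) / 0.2027 = 3.242 / 0.2027 = 15.994.
n = 15.994² + 3 = 255.81 + 3 = 258.8.
Round up.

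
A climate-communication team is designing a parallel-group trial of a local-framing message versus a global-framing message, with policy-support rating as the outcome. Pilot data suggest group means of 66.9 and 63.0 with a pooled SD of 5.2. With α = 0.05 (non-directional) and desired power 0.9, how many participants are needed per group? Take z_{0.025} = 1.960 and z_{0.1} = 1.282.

Cohen's d = |M₁ − M₂| / SD_pooled = |66.9 − 63.0| / 5.2 = 3.9 / 5.2 = 0.750.
For two independent groups with equal n: n = 2·((z_{α/2} + z_β) / d)².
z_{α/2} + z_β = 1.960 + 1.282 = 3.242.
n = 2 × (3.242 / 0.750)² = 2 × 4.323² = 2 × 18.69 = 37.4.
Round up to the next whole participant.

n = 38 per group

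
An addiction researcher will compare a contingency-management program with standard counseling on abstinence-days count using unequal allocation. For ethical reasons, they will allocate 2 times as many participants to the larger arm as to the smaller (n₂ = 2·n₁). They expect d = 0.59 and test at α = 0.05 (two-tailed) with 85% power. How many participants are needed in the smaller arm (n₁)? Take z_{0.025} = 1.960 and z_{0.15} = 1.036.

n₁ = 39

With allocation ratio k = n₂/n₁ = 2, Var(x̄₁−x̄₂) = σ²(1/n₁ + 1/(k·n₁)) = σ²·(k+1)/(k·n₁).
So n₁ = (1 + 1/k)·((z_{α/2} + z_β)/d)² = 1.500 × (2.996/0.59)².
n₁ = 1.500 × 25.79 = 38.7.
Round up: n₁ = 39, giving n₂ = 2 × 39 = 78.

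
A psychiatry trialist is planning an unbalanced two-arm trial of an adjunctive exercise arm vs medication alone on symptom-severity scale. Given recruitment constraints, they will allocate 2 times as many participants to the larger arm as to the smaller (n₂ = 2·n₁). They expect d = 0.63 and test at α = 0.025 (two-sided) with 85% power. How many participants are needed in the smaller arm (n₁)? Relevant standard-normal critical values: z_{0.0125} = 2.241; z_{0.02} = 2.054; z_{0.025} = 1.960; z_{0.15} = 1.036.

n₁ = 41

With allocation ratio k = n₂/n₁ = 2, Var(x̄₁−x̄₂) = σ²(1/n₁ + 1/(k·n₁)) = σ²·(k+1)/(k·n₁).
So n₁ = (1 + 1/k)·((z_{α/2} + z_β)/d)² = 1.500 × (3.277/0.63)².
n₁ = 1.500 × 27.06 = 40.6.
Round up: n₁ = 41, giving n₂ = 2 × 41 = 82.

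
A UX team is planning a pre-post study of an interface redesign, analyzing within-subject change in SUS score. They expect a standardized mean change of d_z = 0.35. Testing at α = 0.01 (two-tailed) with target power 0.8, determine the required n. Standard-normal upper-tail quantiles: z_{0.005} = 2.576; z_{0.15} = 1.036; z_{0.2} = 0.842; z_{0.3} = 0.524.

For a paired (one-sample on differences) test: n = ((z_{α/2} + z_β) / d)².
z_{α/2} + z_β = 2.576 + 0.842 = 3.418.
n = (3.418 / 0.35)² = 9.766² = 95.37.
Round up.

n = 96 pairs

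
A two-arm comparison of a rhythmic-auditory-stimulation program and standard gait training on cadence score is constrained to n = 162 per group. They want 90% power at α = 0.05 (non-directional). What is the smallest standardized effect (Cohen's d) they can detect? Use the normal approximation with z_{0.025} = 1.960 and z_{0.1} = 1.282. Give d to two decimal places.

For two independent groups of n = 162 each: d_min = (z_{α/2} + z_β)·√(2/n).
z-sum = 1.960 + 1.282 = 3.242.
d_min = 3.242 × √(2/162) = 3.242 × 0.1111 = 0.360.

d_min ≈ 0.36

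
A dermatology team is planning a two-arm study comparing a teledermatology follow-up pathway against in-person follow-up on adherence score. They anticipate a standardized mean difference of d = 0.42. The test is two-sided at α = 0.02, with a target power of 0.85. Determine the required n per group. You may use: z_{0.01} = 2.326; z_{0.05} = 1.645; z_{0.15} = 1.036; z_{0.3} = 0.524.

For two independent groups with equal n: n = 2·((z_{α/2} + z_β) / d)².
z_{α/2} + z_β = 2.326 + 1.036 = 3.362.
n = 2 × (3.362 / 0.42)² = 2 × 8.005² = 2 × 64.08 = 128.2.
Round up to the next whole participant.

n = 129 per group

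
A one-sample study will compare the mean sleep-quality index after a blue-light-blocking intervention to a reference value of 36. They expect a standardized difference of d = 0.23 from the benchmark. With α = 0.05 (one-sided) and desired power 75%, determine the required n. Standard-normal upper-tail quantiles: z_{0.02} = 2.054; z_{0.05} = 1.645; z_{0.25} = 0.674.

n = 102

For a one-sample test: n = ((z_{α} + z_β) / d)².
z_{α} + z_β = 1.645 + 0.674 = 2.319.
n = (2.319 / 0.23)² = 10.083² = 101.66.
Round up.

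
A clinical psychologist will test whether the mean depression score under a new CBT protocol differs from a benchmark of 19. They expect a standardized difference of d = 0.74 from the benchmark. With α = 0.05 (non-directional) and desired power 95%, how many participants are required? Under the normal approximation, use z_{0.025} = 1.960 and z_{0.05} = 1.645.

For a one-sample test: n = ((z_{α/2} + z_β) / d)².
z_{α/2} + z_β = 1.960 + 1.645 = 3.605.
n = (3.605 / 0.74)² = 4.872² = 23.73.
Round up.

n = 24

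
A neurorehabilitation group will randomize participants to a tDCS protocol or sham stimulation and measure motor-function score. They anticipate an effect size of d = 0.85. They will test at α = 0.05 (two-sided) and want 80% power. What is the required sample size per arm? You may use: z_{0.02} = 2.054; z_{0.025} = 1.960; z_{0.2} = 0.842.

n = 22 per group

For two independent groups with equal n: n = 2·((z_{α/2} + z_β) / d)².
z_{α/2} + z_β = 1.960 + 0.842 = 2.802.
n = 2 × (2.802 / 0.85)² = 2 × 3.296² = 2 × 10.87 = 21.7.
Round up to the next whole participant.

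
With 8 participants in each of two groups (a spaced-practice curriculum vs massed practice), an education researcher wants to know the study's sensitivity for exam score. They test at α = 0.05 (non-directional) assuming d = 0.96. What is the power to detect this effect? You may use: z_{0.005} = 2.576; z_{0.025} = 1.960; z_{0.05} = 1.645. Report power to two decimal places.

For two equal groups, power = Φ(d·√(n/2) − z_{α/2}).
d·√(n/2) = 0.96 × √(8/2) = 0.96 × 2.000 = 1.920.
z_β = 1.920 − 1.960 = -0.040.
Power = Φ(-0.040) = 0.484.

power ≈ 0.48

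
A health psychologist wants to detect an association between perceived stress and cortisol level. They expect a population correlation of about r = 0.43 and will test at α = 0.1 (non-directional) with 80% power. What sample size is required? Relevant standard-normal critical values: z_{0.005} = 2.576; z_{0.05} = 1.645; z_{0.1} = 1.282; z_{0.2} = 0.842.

n = 33

Fisher's z: C = ½·ln((1+r)/(1−r)) = ½·ln(2.5088) = 0.4599.
n = ((z_{α/2} + z_β)/C)² + 3.
(1.645 + 0.842) / 0.4599 = 2.487 / 0.4599 = 5.408.
n = 5.408² + 3 = 29.24 + 3 = 32.2.
Round up.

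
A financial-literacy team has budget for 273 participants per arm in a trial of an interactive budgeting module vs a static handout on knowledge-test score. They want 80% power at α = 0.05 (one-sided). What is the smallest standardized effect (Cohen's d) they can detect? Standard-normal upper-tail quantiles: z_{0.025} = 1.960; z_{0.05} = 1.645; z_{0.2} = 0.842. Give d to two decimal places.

For two independent groups of n = 273 each: d_min = (z_{α} + z_β)·√(2/n).
z-sum = 1.645 + 0.842 = 2.487.
d_min = 2.487 × √(2/273) = 2.487 × 0.0856 = 0.213.

d_min ≈ 0.21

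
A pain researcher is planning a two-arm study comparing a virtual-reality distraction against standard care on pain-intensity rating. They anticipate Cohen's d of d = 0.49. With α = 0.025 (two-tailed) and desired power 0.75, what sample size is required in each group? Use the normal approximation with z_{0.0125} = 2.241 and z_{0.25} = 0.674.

For two independent groups with equal n: n = 2·((z_{α/2} + z_β) / d)².
z_{α/2} + z_β = 2.241 + 0.674 = 2.915.
n = 2 × (2.915 / 0.49)² = 2 × 5.949² = 2 × 35.39 = 70.8.
Round up to the next whole participant.

n = 71 per group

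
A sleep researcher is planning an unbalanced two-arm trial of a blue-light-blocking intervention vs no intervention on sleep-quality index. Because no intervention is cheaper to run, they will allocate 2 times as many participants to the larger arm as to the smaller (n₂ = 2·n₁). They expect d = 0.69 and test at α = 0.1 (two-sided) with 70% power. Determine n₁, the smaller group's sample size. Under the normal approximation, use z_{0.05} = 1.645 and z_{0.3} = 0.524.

n₁ = 15

With allocation ratio k = n₂/n₁ = 2, Var(x̄₁−x̄₂) = σ²(1/n₁ + 1/(k·n₁)) = σ²·(k+1)/(k·n₁).
So n₁ = (1 + 1/k)·((z_{α/2} + z_β)/d)² = 1.500 × (2.169/0.69)².
n₁ = 1.500 × 9.88 = 14.8.
Round up: n₁ = 15, giving n₂ = 2 × 15 = 30.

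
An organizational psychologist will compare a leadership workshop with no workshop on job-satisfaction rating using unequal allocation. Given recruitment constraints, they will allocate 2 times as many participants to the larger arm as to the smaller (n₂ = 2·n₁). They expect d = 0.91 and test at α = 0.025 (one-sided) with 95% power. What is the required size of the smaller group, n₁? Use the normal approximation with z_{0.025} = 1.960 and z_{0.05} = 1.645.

With allocation ratio k = n₂/n₁ = 2, Var(x̄₁−x̄₂) = σ²(1/n₁ + 1/(k·n₁)) = σ²·(k+1)/(k·n₁).
So n₁ = (1 + 1/k)·((z_{α} + z_β)/d)² = 1.500 × (3.605/0.91)².
n₁ = 1.500 × 15.69 = 23.5.
Round up: n₁ = 24, giving n₂ = 2 × 24 = 48.

n₁ = 24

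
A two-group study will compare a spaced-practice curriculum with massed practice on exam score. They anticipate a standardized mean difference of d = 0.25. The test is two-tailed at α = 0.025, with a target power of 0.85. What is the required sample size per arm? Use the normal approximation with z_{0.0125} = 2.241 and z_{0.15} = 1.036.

For two independent groups with equal n: n = 2·((z_{α/2} + z_β) / d)².
z_{α/2} + z_β = 2.241 + 1.036 = 3.277.
n = 2 × (3.277 / 0.25)² = 2 × 13.108² = 2 × 171.82 = 343.6.
Round up to the next whole participant.

n = 344 per group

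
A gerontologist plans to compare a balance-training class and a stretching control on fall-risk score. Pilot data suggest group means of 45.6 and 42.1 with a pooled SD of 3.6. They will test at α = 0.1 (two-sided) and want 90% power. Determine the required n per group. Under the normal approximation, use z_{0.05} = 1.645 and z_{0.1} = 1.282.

Cohen's d = |M₁ − M₂| / SD_pooled = |45.6 − 42.1| / 3.6 = 3.5 / 3.6 = 0.972.
For two independent groups with equal n: n = 2·((z_{α/2} + z_β) / d)².
z_{α/2} + z_β = 1.645 + 1.282 = 2.927.
n = 2 × (2.927 / 0.972)² = 2 × 3.011² = 2 × 9.07 = 18.1.
Round up to the next whole participant.

n = 19 per group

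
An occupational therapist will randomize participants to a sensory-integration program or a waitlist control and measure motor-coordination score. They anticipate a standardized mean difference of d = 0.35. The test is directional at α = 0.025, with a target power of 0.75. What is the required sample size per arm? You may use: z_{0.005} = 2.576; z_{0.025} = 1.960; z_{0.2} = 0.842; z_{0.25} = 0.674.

For two independent groups with equal n: n = 2·((z_{α} + z_β) / d)².
z_{α} + z_β = 1.960 + 0.674 = 2.634.
n = 2 × (2.634 / 0.35)² = 2 × 7.526² = 2 × 56.64 = 113.3.
Round up to the next whole participant.

n = 114 per group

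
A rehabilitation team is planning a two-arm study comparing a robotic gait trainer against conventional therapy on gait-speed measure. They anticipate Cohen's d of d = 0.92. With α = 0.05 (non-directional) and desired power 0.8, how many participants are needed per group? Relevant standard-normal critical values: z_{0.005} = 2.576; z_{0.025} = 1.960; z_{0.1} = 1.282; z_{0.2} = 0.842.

For two independent groups with equal n: n = 2·((z_{α/2} + z_β) / d)².
z_{α/2} + z_β = 1.960 + 0.842 = 2.802.
n = 2 × (2.802 / 0.92)² = 2 × 3.046² = 2 × 9.28 = 18.6.
Round up to the next whole participant.

n = 19 per group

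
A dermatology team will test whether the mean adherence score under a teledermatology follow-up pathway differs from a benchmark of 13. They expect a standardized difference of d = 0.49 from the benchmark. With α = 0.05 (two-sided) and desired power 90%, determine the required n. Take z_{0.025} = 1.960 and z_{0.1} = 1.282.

For a one-sample test: n = ((z_{α/2} + z_β) / d)².
z_{α/2} + z_β = 1.960 + 1.282 = 3.242.
n = (3.242 / 0.49)² = 6.616² = 43.78.
Round up.

n = 44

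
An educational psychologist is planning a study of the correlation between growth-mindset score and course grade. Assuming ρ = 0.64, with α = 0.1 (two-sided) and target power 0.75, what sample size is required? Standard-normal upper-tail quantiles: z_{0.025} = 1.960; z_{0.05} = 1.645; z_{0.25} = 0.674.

Fisher's z: C = ½·ln((1+r)/(1−r)) = ½·ln(4.5556) = 0.7582.
n = ((z_{α/2} + z_β)/C)² + 3.
(1.645 + 0.674) / 0.7582 = 2.319 / 0.7582 = 3.059.
n = 3.059² + 3 = 9.35 + 3 = 12.4.
Round up.

n = 13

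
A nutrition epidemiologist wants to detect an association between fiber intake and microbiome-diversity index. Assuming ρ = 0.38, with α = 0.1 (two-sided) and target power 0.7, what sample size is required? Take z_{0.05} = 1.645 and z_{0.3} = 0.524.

Fisher's z: C = ½·ln((1+r)/(1−r)) = ½·ln(2.2258) = 0.4001.
n = ((z_{α/2} + z_β)/C)² + 3.
(1.645 + 0.524) / 0.4001 = 2.169 / 0.4001 = 5.421.
n = 5.421² + 3 = 29.39 + 3 = 32.4.
Round up.

n = 33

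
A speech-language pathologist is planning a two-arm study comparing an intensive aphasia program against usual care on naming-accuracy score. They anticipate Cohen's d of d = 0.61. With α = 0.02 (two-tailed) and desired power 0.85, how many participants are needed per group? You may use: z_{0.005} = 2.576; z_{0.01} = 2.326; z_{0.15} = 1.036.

For two independent groups with equal n: n = 2·((z_{α/2} + z_β) / d)².
z_{α/2} + z_β = 2.326 + 1.036 = 3.362.
n = 2 × (3.362 / 0.61)² = 2 × 5.511² = 2 × 30.38 = 60.8.
Round up to the next whole participant.

n = 61 per group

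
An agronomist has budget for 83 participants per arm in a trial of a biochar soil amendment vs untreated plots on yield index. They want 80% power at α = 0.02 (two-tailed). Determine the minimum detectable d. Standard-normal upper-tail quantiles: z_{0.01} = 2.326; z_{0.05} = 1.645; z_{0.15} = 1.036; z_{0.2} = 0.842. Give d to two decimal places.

d_min ≈ 0.49

For two independent groups of n = 83 each: d_min = (z_{α/2} + z_β)·√(2/n).
z-sum = 2.326 + 0.842 = 3.168.
d_min = 3.168 × √(2/83) = 3.168 × 0.1552 = 0.492.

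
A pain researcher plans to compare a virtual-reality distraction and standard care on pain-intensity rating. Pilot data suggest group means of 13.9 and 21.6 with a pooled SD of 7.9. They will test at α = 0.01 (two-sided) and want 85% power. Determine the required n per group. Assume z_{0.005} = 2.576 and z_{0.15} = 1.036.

n = 28 per group

Cohen's d = |M₁ − M₂| / SD_pooled = |13.9 − 21.6| / 7.9 = 7.7 / 7.9 = 0.975.
For two independent groups with equal n: n = 2·((z_{α/2} + z_β) / d)².
z_{α/2} + z_β = 2.576 + 1.036 = 3.612.
n = 2 × (3.612 / 0.975)² = 2 × 3.705² = 2 × 13.72 = 27.4.
Round up to the next whole participant.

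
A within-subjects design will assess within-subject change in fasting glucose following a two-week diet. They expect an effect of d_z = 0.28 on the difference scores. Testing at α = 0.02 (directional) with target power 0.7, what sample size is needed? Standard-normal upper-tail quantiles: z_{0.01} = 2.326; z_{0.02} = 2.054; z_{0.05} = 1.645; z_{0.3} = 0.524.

For a paired (one-sample on differences) test: n = ((z_{α} + z_β) / d)².
z_{α} + z_β = 2.054 + 0.524 = 2.578.
n = (2.578 / 0.28)² = 9.207² = 84.77.
Round up.

n = 85 pairs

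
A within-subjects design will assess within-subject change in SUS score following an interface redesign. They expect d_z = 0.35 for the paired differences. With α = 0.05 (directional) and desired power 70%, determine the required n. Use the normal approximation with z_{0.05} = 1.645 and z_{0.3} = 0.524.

For a paired (one-sample on differences) test: n = ((z_{α} + z_β) / d)².
z_{α} + z_β = 1.645 + 0.524 = 2.169.
n = (2.169 / 0.35)² = 6.197² = 38.40.
Round up.

n = 39 pairs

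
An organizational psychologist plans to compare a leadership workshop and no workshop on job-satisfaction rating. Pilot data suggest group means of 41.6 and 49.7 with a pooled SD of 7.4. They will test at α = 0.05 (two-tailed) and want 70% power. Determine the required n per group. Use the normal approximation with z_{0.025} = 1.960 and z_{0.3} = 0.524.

n = 11 per group

Cohen's d = |M₁ − M₂| / SD_pooled = |41.6 − 49.7| / 7.4 = 8.1 / 7.4 = 1.095.
For two independent groups with equal n: n = 2·((z_{α/2} + z_β) / d)².
z_{α/2} + z_β = 1.960 + 0.524 = 2.484.
n = 2 × (2.484 / 1.095)² = 2 × 2.268² = 2 × 5.15 = 10.3.
Round up to the next whole participant.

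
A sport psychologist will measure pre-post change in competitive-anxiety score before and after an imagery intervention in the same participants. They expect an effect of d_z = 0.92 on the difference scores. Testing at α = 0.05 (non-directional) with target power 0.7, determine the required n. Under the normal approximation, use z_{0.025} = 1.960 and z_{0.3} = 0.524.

For a paired (one-sample on differences) test: n = ((z_{α/2} + z_β) / d)².
z_{α/2} + z_β = 1.960 + 0.524 = 2.484.
n = (2.484 / 0.92)² = 2.700² = 7.29.
Round up.

n = 8 pairs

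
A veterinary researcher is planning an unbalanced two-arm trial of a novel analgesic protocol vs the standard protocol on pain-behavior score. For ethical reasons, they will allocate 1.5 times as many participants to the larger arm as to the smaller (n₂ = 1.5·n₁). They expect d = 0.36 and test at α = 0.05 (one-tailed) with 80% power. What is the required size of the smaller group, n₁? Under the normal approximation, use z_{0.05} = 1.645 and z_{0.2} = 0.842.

n₁ = 80

With allocation ratio k = n₂/n₁ = 1.5, Var(x̄₁−x̄₂) = σ²(1/n₁ + 1/(k·n₁)) = σ²·(k+1)/(k·n₁).
So n₁ = (1 + 1/k)·((z_{α} + z_β)/d)² = 1.667 × (2.487/0.36)².
n₁ = 1.667 × 47.73 = 79.5.
Round up: n₁ = 80, giving n₂ = 1.5 × 80 = 120.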